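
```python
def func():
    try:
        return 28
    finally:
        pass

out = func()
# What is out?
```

Step-by-step execution trace:
1. `func()` enters try: `return 28` sets pending return value 28.
2. Before returning, `finally: pass` runs (no effect).
3. func() returns 28 → out = 28.
Result: 28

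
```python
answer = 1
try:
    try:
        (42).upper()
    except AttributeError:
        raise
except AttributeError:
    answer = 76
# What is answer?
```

Step-by-step execution trace:
1. Inner try: `(42).upper()` raises AttributeError.
2. Inner `except AttributeError` matches; bare `raise` re-raises the same AttributeError.
3. Outer `except AttributeError` matches → answer = 76.
Result: 76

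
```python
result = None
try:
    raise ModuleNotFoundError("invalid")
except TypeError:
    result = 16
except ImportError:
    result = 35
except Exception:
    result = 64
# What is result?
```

Step-by-step execution trace:
1. `raise ModuleNotFoundError(...)` raises ModuleNotFoundError.
2. `except TypeError` does not match (ModuleNotFoundError is not a subclass of TypeError); skipped.
3. `except ImportError` matches (ModuleNotFoundError is a subclass of ImportError) → result = 35.
4. `except Exception` is not reached.
Result: 35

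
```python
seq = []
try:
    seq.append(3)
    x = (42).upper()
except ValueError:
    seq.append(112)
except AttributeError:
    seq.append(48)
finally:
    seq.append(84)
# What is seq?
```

Step-by-step execution trace:
1. try: `seq.append(3)` → seq = [3].
2. `x = (42).upper()` raises AttributeError.
3. `except ValueError` does not match AttributeError; skipped.
4. `except AttributeError` matches → `seq.append(48)` → seq = [3, 48].
5. finally always runs: `seq.append(84)` → seq = [3, 48, 84].
Result: [3, 48, 84]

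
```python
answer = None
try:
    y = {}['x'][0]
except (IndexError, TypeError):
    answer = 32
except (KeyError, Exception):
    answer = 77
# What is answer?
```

Step-by-step execution trace:
1. `y = {}['x'][0]` raises KeyError.
2. `except (IndexError, TypeError)` does not match KeyError; skipped.
3. `except (KeyError, Exception)` matches (KeyError is in the tuple) → answer = 77.
Result: 77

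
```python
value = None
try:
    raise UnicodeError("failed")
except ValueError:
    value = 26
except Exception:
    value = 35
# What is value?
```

Step-by-step execution trace:
1. `raise UnicodeError(...)` raises UnicodeError.
2. `except ValueError` matches (UnicodeError is a subclass of ValueError) → value = 26.
3. `except Exception` is not reached.
Result: 26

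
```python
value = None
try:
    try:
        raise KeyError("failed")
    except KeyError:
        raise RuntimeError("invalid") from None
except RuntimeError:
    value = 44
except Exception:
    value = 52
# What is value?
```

Step-by-step execution trace:
1. Inner try raises KeyError; inner `except KeyError` catches it.
2. `raise RuntimeError(...) from None` raises RuntimeError (from None suppresses __context__, but the active exception is still RuntimeError).
3. Outer `except RuntimeError` matches → value = 44.
4. `except Exception` is not reached.
Result: 44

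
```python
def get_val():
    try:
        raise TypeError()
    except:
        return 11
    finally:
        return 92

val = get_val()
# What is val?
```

Step-by-step execution trace:
1. `get_val()` enters try: `raise TypeError()` raises TypeError.
2. bare `except` matches → `return 11` sets pending return value 11.
3. Before returning, `finally: return 92` runs and overrides the pending return.
4. get_val() returns 92 → val = 92.
Result: 92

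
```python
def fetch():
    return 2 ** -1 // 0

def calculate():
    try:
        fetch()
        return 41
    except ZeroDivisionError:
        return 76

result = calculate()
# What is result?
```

Step-by-step execution trace:
1. `calculate()` calls `fetch()`.
2. `fetch()` evaluates `2 ** -1 // 0`, which raises ZeroDivisionError; it propagates to the caller.
3. `return 41` is not reached.
4. `except ZeroDivisionError` in calculate matches → returns 76.
5. result = 76.
Result: 76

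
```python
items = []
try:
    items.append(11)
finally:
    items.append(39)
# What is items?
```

Step-by-step execution trace:
1. try: `items.append(11)` → items = [11].
2. The try body completes without raising.
3. finally always runs: `items.append(39)` → items = [11, 39].
Result: [11, 39]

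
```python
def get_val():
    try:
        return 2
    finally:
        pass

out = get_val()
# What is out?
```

Step-by-step execution trace:
1. `get_val()` enters try: `return 2` sets pending return value 2.
2. Before returning, `finally: pass` runs (no effect).
3. get_val() returns 2 → out = 2.
Result: 2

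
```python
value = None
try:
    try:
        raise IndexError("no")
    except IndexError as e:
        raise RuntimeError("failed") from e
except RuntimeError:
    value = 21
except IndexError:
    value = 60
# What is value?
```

Step-by-step execution trace:
1. Inner try raises IndexError; inner `except IndexError as e` catches it.
2. `raise RuntimeError(...) from e` raises RuntimeError (IndexError is attached as __cause__, but only RuntimeError is active).
3. Outer `except RuntimeError` matches → value = 21.
4. `except IndexError` is not reached.
Result: 21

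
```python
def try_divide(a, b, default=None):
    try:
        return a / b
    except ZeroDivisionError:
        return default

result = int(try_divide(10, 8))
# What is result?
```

Step-by-step execution trace:
1. `try_divide(10, 8)` enters try: `return 10 / 8` → returns 1.25. No exception raised.
2. `except ZeroDivisionError` is skipped.
3. `int(1.25)` → 1 → result = 1.
Result: 1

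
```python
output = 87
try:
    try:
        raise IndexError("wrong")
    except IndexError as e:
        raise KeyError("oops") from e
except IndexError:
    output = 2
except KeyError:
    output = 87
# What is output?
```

Step-by-step execution trace:
1. Inner try raises IndexError; inner `except IndexError as e` catches it.
2. `raise KeyError(...) from e` raises KeyError (IndexError is attached as __cause__, but only KeyError is active).
3. Outer `except IndexError` does not match KeyError; skipped.
4. Outer `except KeyError` matches → output = 87.
Result: 87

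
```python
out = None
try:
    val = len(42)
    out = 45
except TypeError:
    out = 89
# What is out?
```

Step-by-step execution trace:
1. `val = len(42)` raises TypeError.
2. `out = 45` is not reached.
3. `except TypeError` matches → out = 89.
Result: 89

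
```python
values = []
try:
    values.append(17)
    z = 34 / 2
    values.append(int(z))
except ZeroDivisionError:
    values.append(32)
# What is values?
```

Step-by-step execution trace:
1. try: `values.append(17)` → values = [17].
2. `z = 34 / 2` → z = 17.0. No exception raised.
3. `values.append(int(z))` → values = [17, 17].
4. `except ZeroDivisionError` is skipped (no exception was raised).
Result: [17, 17]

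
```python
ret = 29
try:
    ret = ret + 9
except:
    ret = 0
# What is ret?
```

Step-by-step execution trace:
1. ret starts at 29.
2. try: `ret = ret + 9` → ret = 38. No exception raised.
3. `except` is skipped.
Result: 38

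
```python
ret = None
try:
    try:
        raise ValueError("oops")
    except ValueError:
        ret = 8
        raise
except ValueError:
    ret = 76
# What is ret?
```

Step-by-step execution trace:
1. Inner try: `raise ValueError("oops")` raises ValueError.
2. Inner `except ValueError` matches → ret = 8.
3. bare `raise` re-raises the same ValueError.
4. Outer `except ValueError` matches → ret = 76.
Result: 76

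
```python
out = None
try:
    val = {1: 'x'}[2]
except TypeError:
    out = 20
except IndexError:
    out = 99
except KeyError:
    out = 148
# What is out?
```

Step-by-step execution trace:
1. `val = {1: 'x'}[2]` raises KeyError.
2. `except TypeError` does not match KeyError; skipped.
3. `except IndexError` does not match KeyError; skipped.
4. `except KeyError` matches → out = 148.
Result: 148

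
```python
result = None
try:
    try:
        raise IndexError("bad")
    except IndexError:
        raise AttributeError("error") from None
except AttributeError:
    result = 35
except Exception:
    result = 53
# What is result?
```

Step-by-step execution trace:
1. Inner try raises IndexError; inner `except IndexError` catches it.
2. `raise AttributeError(...) from None` raises AttributeError (from None suppresses __context__, but the active exception is still AttributeError).
3. Outer `except AttributeError` matches → result = 35.
4. `except Exception` is not reached.
Result: 35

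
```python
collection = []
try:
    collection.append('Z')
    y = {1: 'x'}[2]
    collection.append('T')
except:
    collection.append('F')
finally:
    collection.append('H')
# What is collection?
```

Step-by-step execution trace:
1. try: `collection.append('Z')` → collection = ['Z'].
2. `y = {1: 'x'}[2]` raises KeyError; `collection.append('T')` is not reached.
3. bare `except` matches → `collection.append('F')` → collection = ['Z', 'F'].
4. finally always runs: `collection.append('H')` → collection = ['Z', 'F', 'H'].
Result: ['Z', 'F', 'H']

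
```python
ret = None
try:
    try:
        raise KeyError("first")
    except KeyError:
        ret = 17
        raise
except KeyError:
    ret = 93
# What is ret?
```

Step-by-step execution trace:
1. Inner try: `raise KeyError("first")` raises KeyError.
2. Inner `except KeyError` matches → ret = 17.
3. bare `raise` re-raises the same KeyError.
4. Outer `except KeyError` matches → ret = 93.
Result: 93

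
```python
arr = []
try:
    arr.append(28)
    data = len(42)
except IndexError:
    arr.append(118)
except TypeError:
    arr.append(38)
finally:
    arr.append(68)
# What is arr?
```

Step-by-step execution trace:
1. try: `arr.append(28)` → arr = [28].
2. `data = len(42)` raises TypeError.
3. `except IndexError` does not match TypeError; skipped.
4. `except TypeError` matches → `arr.append(38)` → arr = [28, 38].
5. finally always runs: `arr.append(68)` → arr = [28, 38, 68].
Result: [28, 38, 68]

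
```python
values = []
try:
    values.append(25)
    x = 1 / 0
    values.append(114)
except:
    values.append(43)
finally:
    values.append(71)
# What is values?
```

Step-by-step execution trace:
1. try: `values.append(25)` → values = [25].
2. `x = 1 / 0` raises ZeroDivisionError; `values.append(114)` is not reached.
3. bare `except` matches → `values.append(43)` → values = [25, 43].
4. finally always runs: `values.append(71)` → values = [25, 43, 71].
Result: [25, 43, 71]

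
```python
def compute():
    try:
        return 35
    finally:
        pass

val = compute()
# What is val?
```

Step-by-step execution trace:
1. `compute()` enters try: `return 35` sets pending return value 35.
2. Before returning, `finally: pass` runs (no effect).
3. compute() returns 35 → val = 35.
Result: 35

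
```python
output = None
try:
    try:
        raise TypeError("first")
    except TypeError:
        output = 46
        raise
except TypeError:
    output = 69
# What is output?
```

Step-by-step execution trace:
1. Inner try: `raise TypeError("first")` raises TypeError.
2. Inner `except TypeError` matches → output = 46.
3. bare `raise` re-raises the same TypeError.
4. Outer `except TypeError` matches → output = 69.
Result: 69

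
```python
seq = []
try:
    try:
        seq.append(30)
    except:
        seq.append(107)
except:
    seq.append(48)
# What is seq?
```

Step-by-step execution trace:
1. Inner try: `seq.append(30)` → seq = [30]. No exception raised.
2. Inner `except` is skipped.
3. Inner try completes normally; outer `except` is skipped.
Result: [30]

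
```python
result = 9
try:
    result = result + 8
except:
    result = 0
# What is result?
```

Step-by-step execution trace:
1. result starts at 9.
2. try: `result = result + 8` → result = 17. No exception raised.
3. `except` is skipped.
Result: 17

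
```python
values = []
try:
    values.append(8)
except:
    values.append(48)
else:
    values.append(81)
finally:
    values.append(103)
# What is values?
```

Step-by-step execution trace:
1. try: `values.append(8)` → values = [8]. No exception raised.
2. `except` is skipped.
3. `else` runs: `values.append(81)` → values = [8, 81].
4. `finally` always runs: `values.append(103)` → values = [8, 81, 103].
Result: [8, 81, 103]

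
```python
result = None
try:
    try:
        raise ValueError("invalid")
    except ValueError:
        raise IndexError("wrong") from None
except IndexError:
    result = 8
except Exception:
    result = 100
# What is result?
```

Step-by-step execution trace:
1. Inner try raises ValueError; inner `except ValueError` catches it.
2. `raise IndexError(...) from None` raises IndexError (from None suppresses __context__, but the active exception is still IndexError).
3. Outer `except IndexError` matches → result = 8.
4. `except Exception` is not reached.
Result: 8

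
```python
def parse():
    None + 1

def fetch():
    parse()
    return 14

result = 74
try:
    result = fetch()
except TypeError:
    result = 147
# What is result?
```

Step-by-step execution trace:
1. result starts at 74.
2. try: `fetch()` calls `parse()`.
3. `parse()` evaluates `None + 1`, which raises TypeError; it propagates through fetch (uncaught).
4. `return 14` in fetch is not reached; the assignment to result does not complete.
5. `except TypeError` matches → result = 147.
Result: 147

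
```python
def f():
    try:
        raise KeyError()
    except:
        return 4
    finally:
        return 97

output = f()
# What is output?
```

Step-by-step execution trace:
1. `f()` enters try: `raise KeyError()` raises KeyError.
2. bare `except` matches → `return 4` sets pending return value 4.
3. Before returning, `finally: return 97` runs and overrides the pending return.
4. f() returns 97 → output = 97.
Result: 97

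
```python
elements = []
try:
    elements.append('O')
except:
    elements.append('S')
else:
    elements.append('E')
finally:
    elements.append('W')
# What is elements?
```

Step-by-step execution trace:
1. try: `elements.append('O')` → elements = ['O']. No exception raised.
2. `except` is skipped.
3. `else` runs: `elements.append('E')` → elements = ['O', 'E'].
4. `finally` always runs: `elements.append('W')` → elements = ['O', 'E', 'W'].
Result: ['O', 'E', 'W']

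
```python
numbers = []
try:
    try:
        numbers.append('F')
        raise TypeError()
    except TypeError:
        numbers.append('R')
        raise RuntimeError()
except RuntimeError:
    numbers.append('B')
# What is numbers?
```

Step-by-step execution trace:
1. Inner try: `numbers.append('F')` → numbers = ['F'].
2. `raise TypeError()` raises TypeError.
3. Inner `except TypeError` matches → `numbers.append('R')` → numbers = ['F', 'R'].
4. `raise RuntimeError()` raises RuntimeError; propagates to outer try.
5. Outer `except RuntimeError` matches → `numbers.append('B')` → numbers = ['F', 'R', 'B'].
Result: ['F', 'R', 'B']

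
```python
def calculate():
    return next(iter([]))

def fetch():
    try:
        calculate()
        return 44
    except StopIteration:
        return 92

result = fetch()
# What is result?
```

Step-by-step execution trace:
1. `fetch()` calls `calculate()`.
2. `calculate()` evaluates `next(iter([]))`, which raises StopIteration; it propagates to the caller.
3. `return 44` is not reached.
4. `except StopIteration` in fetch matches → returns 92.
5. result = 92.
Result: 92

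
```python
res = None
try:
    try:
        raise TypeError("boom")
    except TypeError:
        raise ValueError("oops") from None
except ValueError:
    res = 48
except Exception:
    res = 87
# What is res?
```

Step-by-step execution trace:
1. Inner try raises TypeError; inner `except TypeError` catches it.
2. `raise ValueError(...) from None` raises ValueError (from None suppresses __context__, but the active exception is still ValueError).
3. Outer `except ValueError` matches → res = 48.
4. `except Exception` is not reached.
Result: 48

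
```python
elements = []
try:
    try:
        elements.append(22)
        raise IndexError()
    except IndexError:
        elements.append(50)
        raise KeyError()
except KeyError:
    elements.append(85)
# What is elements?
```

Step-by-step execution trace:
1. Inner try: `elements.append(22)` → elements = [22].
2. `raise IndexError()` raises IndexError.
3. Inner `except IndexError` matches → `elements.append(50)` → elements = [22, 50].
4. `raise KeyError()` raises KeyError; propagates to outer try.
5. Outer `except KeyError` matches → `elements.append(85)` → elements = [22, 50, 85].
Result: [22, 50, 85]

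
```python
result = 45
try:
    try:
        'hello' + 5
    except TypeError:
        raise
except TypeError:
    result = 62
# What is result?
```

Step-by-step execution trace:
1. Inner try: `'hello' + 5` raises TypeError.
2. Inner `except TypeError` matches; bare `raise` re-raises the same TypeError.
3. Outer `except TypeError` matches → result = 62.
Result: 62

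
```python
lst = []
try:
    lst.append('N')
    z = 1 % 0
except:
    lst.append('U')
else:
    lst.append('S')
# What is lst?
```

Step-by-step execution trace:
1. try: `lst.append('N')` → lst = ['N'].
2. `z = 1 % 0` raises ZeroDivisionError.
3. bare `except` matches → `lst.append('U')` → lst = ['N', 'U'].
4. `else` is skipped (an exception was raised).
Result: ['N', 'U']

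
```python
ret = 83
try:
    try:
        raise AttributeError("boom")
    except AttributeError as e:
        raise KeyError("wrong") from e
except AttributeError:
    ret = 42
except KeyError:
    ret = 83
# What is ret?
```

Step-by-step execution trace:
1. Inner try raises AttributeError; inner `except AttributeError as e` catches it.
2. `raise KeyError(...) from e` raises KeyError (AttributeError is attached as __cause__, but only KeyError is active).
3. Outer `except AttributeError` does not match KeyError; skipped.
4. Outer `except KeyError` matches → ret = 83.
Result: 83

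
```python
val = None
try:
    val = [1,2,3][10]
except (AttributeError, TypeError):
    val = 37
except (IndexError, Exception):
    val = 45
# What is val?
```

Step-by-step execution trace:
1. `val = [1,2,3][10]` raises IndexError.
2. `except (AttributeError, TypeError)` does not match IndexError; skipped.
3. `except (IndexError, Exception)` matches (IndexError is in the tuple) → val = 45.
Result: 45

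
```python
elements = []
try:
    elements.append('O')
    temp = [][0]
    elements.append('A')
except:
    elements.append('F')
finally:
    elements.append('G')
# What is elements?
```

Step-by-step execution trace:
1. try: `elements.append('O')` → elements = ['O'].
2. `temp = [][0]` raises IndexError; `elements.append('A')` is not reached.
3. bare `except` matches → `elements.append('F')` → elements = ['O', 'F'].
4. finally always runs: `elements.append('G')` → elements = ['O', 'F', 'G'].
Result: ['O', 'F', 'G']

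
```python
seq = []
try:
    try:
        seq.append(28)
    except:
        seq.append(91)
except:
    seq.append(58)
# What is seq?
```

Step-by-step execution trace:
1. Inner try: `seq.append(28)` → seq = [28]. No exception raised.
2. Inner `except` is skipped.
3. Inner try completes normally; outer `except` is skipped.
Result: [28]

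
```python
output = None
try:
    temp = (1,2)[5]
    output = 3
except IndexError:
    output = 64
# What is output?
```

Step-by-step execution trace:
1. `temp = (1,2)[5]` raises IndexError.
2. `output = 3` is not reached.
3. `except IndexError` matches → output = 64.
Result: 64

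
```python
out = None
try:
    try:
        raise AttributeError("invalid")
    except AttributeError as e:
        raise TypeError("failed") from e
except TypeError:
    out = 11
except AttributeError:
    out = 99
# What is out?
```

Step-by-step execution trace:
1. Inner try raises AttributeError; inner `except AttributeError as e` catches it.
2. `raise TypeError(...) from e` raises TypeError (AttributeError is attached as __cause__, but only TypeError is active).
3. Outer `except TypeError` matches → out = 11.
4. `except AttributeError` is not reached.
Result: 11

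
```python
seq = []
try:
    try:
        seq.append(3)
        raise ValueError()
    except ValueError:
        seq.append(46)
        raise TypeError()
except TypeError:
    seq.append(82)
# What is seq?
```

Step-by-step execution trace:
1. Inner try: `seq.append(3)` → seq = [3].
2. `raise ValueError()` raises ValueError.
3. Inner `except ValueError` matches → `seq.append(46)` → seq = [3, 46].
4. `raise TypeError()` raises TypeError; propagates to outer try.
5. Outer `except TypeError` matches → `seq.append(82)` → seq = [3, 46, 82].
Result: [3, 46, 82]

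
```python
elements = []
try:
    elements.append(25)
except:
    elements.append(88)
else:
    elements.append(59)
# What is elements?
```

Step-by-step execution trace:
1. try: `elements.append(25)` → elements = [25]. No exception raised.
2. `except` is skipped.
3. `else` runs (try completed without exception): `elements.append(59)` → elements = [25, 59].
Result: [25, 59]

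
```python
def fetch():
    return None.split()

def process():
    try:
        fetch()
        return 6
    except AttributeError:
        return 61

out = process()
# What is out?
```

Step-by-step execution trace:
1. `process()` calls `fetch()`.
2. `fetch()` evaluates `None.split()`, which raises AttributeError; it propagates to the caller.
3. `return 6` is not reached.
4. `except AttributeError` in process matches → returns 61.
5. out = 61.
Result: 61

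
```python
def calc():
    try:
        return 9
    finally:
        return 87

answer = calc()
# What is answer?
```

Step-by-step execution trace:
1. `calc()` enters try: `return 9` sets pending return value 9.
2. Before returning, `finally: return 87` runs and overrides the pending return.
3. calc() returns 87 → answer = 87.
Result: 87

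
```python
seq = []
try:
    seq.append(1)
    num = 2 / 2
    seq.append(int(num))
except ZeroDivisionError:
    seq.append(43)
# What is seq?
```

Step-by-step execution trace:
1. try: `seq.append(1)` → seq = [1].
2. `num = 2 / 2` → num = 1.0. No exception raised.
3. `seq.append(int(num))` → seq = [1, 1].
4. `except ZeroDivisionError` is skipped (no exception was raised).
Result: [1, 1]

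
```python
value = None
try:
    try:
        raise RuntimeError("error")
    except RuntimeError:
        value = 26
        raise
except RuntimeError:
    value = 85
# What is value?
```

Step-by-step execution trace:
1. Inner try: `raise RuntimeError("error")` raises RuntimeError.
2. Inner `except RuntimeError` matches → value = 26.
3. bare `raise` re-raises the same RuntimeError.
4. Outer `except RuntimeError` matches → value = 85.
Result: 85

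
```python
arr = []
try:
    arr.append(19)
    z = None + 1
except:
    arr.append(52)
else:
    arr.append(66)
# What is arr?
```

Step-by-step execution trace:
1. try: `arr.append(19)` → arr = [19].
2. `z = None + 1` raises TypeError.
3. bare `except` matches → `arr.append(52)` → arr = [19, 52].
4. `else` is skipped (an exception was raised).
Result: [19, 52]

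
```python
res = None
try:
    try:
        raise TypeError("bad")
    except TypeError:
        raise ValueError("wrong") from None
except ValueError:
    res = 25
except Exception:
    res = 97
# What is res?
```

Step-by-step execution trace:
1. Inner try raises TypeError; inner `except TypeError` catches it.
2. `raise ValueError(...) from None` raises ValueError (from None suppresses __context__, but the active exception is still ValueError).
3. Outer `except ValueError` matches → res = 25.
4. `except Exception` is not reached.
Result: 25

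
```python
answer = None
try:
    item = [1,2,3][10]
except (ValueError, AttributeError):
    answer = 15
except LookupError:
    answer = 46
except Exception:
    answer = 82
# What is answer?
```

Step-by-step execution trace:
1. `item = [1,2,3][10]` raises IndexError.
2. `except (ValueError, AttributeError)` does not match IndexError; skipped.
3. `except LookupError` matches (IndexError is a subclass of LookupError) → answer = 46.
4. `except Exception` is not reached.
Result: 46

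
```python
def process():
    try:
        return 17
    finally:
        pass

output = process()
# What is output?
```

Step-by-step execution trace:
1. `process()` enters try: `return 17` sets pending return value 17.
2. Before returning, `finally: pass` runs (no effect).
3. process() returns 17 → output = 17.
Result: 17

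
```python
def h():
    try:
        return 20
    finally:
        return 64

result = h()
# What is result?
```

Step-by-step execution trace:
1. `h()` enters try: `return 20` sets pending return value 20.
2. Before returning, `finally: return 64` runs and overrides the pending return.
3. h() returns 64 → result = 64.
Result: 64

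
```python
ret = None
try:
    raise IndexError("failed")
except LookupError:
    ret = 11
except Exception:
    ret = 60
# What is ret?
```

Step-by-step execution trace:
1. `raise IndexError(...)` raises IndexError.
2. `except LookupError` matches (IndexError is a subclass of LookupError) → ret = 11.
3. `except Exception` is not reached.
Result: 11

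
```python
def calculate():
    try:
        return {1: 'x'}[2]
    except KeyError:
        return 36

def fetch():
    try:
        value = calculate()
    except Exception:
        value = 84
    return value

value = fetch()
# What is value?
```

Step-by-step execution trace:
1. `fetch()` calls `calculate()`.
2. In calculate: `{1: 'x'}[2]` raises KeyError; `except KeyError` catches it → returns 36.
3. In fetch: `value = calculate()` → value = 36. No exception reaches fetch.
4. `except Exception` is skipped; fetch returns 36.
5. value = 36.
Result: 36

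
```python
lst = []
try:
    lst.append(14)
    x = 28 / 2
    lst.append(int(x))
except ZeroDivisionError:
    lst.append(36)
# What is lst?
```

Step-by-step execution trace:
1. try: `lst.append(14)` → lst = [14].
2. `x = 28 / 2` → x = 14.0. No exception raised.
3. `lst.append(int(x))` → lst = [14, 14].
4. `except ZeroDivisionError` is skipped (no exception was raised).
Result: [14, 14]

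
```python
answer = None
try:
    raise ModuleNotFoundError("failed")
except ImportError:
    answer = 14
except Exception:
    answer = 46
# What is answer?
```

Step-by-step execution trace:
1. `raise ModuleNotFoundError(...)` raises ModuleNotFoundError.
2. `except ImportError` matches (ModuleNotFoundError is a subclass of ImportError) → answer = 14.
3. `except Exception` is not reached.
Result: 14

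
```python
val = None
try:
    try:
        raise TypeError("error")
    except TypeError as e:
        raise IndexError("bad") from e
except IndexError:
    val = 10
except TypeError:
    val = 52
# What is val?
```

Step-by-step execution trace:
1. Inner try raises TypeError; inner `except TypeError as e` catches it.
2. `raise IndexError(...) from e` raises IndexError (TypeError is attached as __cause__, but only IndexError is active).
3. Outer `except IndexError` matches → val = 10.
4. `except TypeError` is not reached.
Result: 10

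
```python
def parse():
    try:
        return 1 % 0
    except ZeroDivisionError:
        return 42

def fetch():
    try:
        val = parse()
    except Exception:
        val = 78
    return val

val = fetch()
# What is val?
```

Step-by-step execution trace:
1. `fetch()` calls `parse()`.
2. In parse: `1 % 0` raises ZeroDivisionError; `except ZeroDivisionError` catches it → returns 42.
3. In fetch: `val = parse()` → val = 42. No exception reaches fetch.
4. `except Exception` is skipped; fetch returns 42.
5. val = 42.
Result: 42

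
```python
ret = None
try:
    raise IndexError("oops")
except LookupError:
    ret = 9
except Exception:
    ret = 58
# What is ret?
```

Step-by-step execution trace:
1. `raise IndexError(...)` raises IndexError.
2. `except LookupError` matches (IndexError is a subclass of LookupError) → ret = 9.
3. `except Exception` is not reached.
Result: 9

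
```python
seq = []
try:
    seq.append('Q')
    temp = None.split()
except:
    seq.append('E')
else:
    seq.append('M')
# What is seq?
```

Step-by-step execution trace:
1. try: `seq.append('Q')` → seq = ['Q'].
2. `temp = None.split()` raises AttributeError.
3. bare `except` matches → `seq.append('E')` → seq = ['Q', 'E'].
4. `else` is skipped (an exception was raised).
Result: ['Q', 'E']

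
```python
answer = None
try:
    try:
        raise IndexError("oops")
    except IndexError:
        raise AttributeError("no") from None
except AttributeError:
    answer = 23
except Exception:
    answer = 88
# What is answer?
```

Step-by-step execution trace:
1. Inner try raises IndexError; inner `except IndexError` catches it.
2. `raise AttributeError(...) from None` raises AttributeError (from None suppresses __context__, but the active exception is still AttributeError).
3. Outer `except AttributeError` matches → answer = 23.
4. `except Exception` is not reached.
Result: 23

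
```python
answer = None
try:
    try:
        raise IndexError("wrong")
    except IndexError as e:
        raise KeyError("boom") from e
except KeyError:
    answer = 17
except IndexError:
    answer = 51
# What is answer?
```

Step-by-step execution trace:
1. Inner try raises IndexError; inner `except IndexError as e` catches it.
2. `raise KeyError(...) from e` raises KeyError (IndexError is attached as __cause__, but only KeyError is active).
3. Outer `except KeyError` matches → answer = 17.
4. `except IndexError` is not reached.
Result: 17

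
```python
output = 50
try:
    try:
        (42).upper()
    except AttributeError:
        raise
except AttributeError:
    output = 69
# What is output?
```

Step-by-step execution trace:
1. Inner try: `(42).upper()` raises AttributeError.
2. Inner `except AttributeError` matches; bare `raise` re-raises the same AttributeError.
3. Outer `except AttributeError` matches → output = 69.
Result: 69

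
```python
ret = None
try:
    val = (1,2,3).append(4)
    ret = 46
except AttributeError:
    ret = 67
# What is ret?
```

Step-by-step execution trace:
1. `val = (1,2,3).append(4)` raises AttributeError.
2. `ret = 46` is not reached.
3. `except AttributeError` matches → ret = 67.
Result: 67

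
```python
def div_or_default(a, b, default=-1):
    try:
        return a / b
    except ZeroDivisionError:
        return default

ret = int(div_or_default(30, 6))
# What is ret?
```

Step-by-step execution trace:
1. `div_or_default(30, 6)` enters try: `return 30 / 6` → returns 5.0. No exception raised.
2. `except ZeroDivisionError` is skipped.
3. `int(5.0)` → 5 → ret = 5.
Result: 5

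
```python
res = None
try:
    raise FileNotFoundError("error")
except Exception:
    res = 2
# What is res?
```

Step-by-step execution trace:
1. `raise FileNotFoundError(...)` raises FileNotFoundError.
2. `except Exception` matches (FileNotFoundError is a subclass of Exception) → res = 2.
Result: 2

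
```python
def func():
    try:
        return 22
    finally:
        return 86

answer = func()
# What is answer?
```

Step-by-step execution trace:
1. `func()` enters try: `return 22` sets pending return value 22.
2. Before returning, `finally: return 86` runs and overrides the pending return.
3. func() returns 86 → answer = 86.
Result: 86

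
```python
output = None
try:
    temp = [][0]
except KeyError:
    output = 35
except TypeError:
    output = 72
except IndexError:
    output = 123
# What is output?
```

Step-by-step execution trace:
1. `temp = [][0]` raises IndexError.
2. `except KeyError` does not match IndexError; skipped.
3. `except TypeError` does not match IndexError; skipped.
4. `except IndexError` matches → output = 123.
Result: 123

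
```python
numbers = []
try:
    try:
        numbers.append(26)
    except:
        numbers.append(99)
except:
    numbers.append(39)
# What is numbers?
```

Step-by-step execution trace:
1. Inner try: `numbers.append(26)` → numbers = [26]. No exception raised.
2. Inner `except` is skipped.
3. Inner try completes normally; outer `except` is skipped.
Result: [26]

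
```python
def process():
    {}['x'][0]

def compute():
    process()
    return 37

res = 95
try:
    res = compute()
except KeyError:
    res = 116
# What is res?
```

Step-by-step execution trace:
1. res starts at 95.
2. try: `compute()` calls `process()`.
3. `process()` evaluates `{}['x'][0]`, which raises KeyError; it propagates through compute (uncaught).
4. `return 37` in compute is not reached; the assignment to res does not complete.
5. `except KeyError` matches → res = 116.
Result: 116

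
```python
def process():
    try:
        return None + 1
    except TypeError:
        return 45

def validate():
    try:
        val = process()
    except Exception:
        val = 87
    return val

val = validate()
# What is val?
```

Step-by-step execution trace:
1. `validate()` calls `process()`.
2. In process: `None + 1` raises TypeError; `except TypeError` catches it → returns 45.
3. In validate: `val = process()` → val = 45. No exception reaches validate.
4. `except Exception` is skipped; validate returns 45.
5. val = 45.
Result: 45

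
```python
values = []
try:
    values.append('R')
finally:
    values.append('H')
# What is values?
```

Step-by-step execution trace:
1. try: `values.append('R')` → values = ['R'].
2. The try body completes without raising.
3. finally always runs: `values.append('H')` → values = ['R', 'H'].
Result: ['R', 'H']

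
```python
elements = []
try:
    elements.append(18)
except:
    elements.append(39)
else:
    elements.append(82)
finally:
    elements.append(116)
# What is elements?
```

Step-by-step execution trace:
1. try: `elements.append(18)` → elements = [18]. No exception raised.
2. `except` is skipped.
3. `else` runs: `elements.append(82)` → elements = [18, 82].
4. `finally` always runs: `elements.append(116)` → elements = [18, 82, 116].
Result: [18, 82, 116]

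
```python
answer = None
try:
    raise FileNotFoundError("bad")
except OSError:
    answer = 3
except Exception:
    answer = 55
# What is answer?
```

Step-by-step execution trace:
1. `raise FileNotFoundError(...)` raises FileNotFoundError.
2. `except OSError` matches (FileNotFoundError is a subclass of OSError) → answer = 3.
3. `except Exception` is not reached.
Result: 3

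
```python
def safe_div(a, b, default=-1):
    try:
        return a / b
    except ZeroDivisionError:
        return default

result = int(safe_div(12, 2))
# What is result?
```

Step-by-step execution trace:
1. `safe_div(12, 2)` enters try: `return 12 / 2` → returns 6.0. No exception raised.
2. `except ZeroDivisionError` is skipped.
3. `int(6.0)` → 6 → result = 6.
Result: 6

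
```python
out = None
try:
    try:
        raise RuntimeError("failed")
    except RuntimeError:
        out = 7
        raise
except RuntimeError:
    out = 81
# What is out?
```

Step-by-step execution trace:
1. Inner try: `raise RuntimeError("failed")` raises RuntimeError.
2. Inner `except RuntimeError` matches → out = 7.
3. bare `raise` re-raises the same RuntimeError.
4. Outer `except RuntimeError` matches → out = 81.
Result: 81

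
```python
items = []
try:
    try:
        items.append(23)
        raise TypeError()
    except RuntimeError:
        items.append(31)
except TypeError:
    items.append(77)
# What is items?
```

Step-by-step execution trace:
1. Inner try: `items.append(23)` → items = [23].
2. `raise TypeError()` raises TypeError.
3. Inner `except RuntimeError` does not match TypeError; exception propagates to outer try.
4. Outer `except TypeError` matches → `items.append(77)` → items = [23, 77].
Result: [23, 77]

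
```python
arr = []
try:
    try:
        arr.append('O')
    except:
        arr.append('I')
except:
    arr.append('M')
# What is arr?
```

Step-by-step execution trace:
1. Inner try: `arr.append('O')` → arr = ['O']. No exception raised.
2. Inner `except` is skipped.
3. Inner try completes normally; outer `except` is skipped.
Result: ['O']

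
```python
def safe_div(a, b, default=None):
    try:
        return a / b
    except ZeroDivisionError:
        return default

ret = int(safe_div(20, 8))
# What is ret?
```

Step-by-step execution trace:
1. `safe_div(20, 8)` enters try: `return 20 / 8` → returns 2.5. No exception raised.
2. `except ZeroDivisionError` is skipped.
3. `int(2.5)` → 2 → ret = 2.
Result: 2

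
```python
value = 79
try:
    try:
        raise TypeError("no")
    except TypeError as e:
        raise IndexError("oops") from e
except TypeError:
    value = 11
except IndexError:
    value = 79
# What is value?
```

Step-by-step execution trace:
1. Inner try raises TypeError; inner `except TypeError as e` catches it.
2. `raise IndexError(...) from e` raises IndexError (TypeError is attached as __cause__, but only IndexError is active).
3. Outer `except TypeError` does not match IndexError; skipped.
4. Outer `except IndexError` matches → value = 79.
Result: 79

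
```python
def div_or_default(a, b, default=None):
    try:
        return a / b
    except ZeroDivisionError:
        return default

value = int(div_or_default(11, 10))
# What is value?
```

Step-by-step execution trace:
1. `div_or_default(11, 10)` enters try: `return 11 / 10` → returns 1.1. No exception raised.
2. `except ZeroDivisionError` is skipped.
3. `int(1.1)` → 1 → value = 1.
Result: 1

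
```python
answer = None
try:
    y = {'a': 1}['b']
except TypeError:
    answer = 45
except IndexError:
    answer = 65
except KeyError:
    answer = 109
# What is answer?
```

Step-by-step execution trace:
1. `y = {'a': 1}['b']` raises KeyError.
2. `except TypeError` does not match KeyError; skipped.
3. `except IndexError` does not match KeyError; skipped.
4. `except KeyError` matches → answer = 109.
Result: 109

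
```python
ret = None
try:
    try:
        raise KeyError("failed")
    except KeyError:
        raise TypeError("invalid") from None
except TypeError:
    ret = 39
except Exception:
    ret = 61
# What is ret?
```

Step-by-step execution trace:
1. Inner try raises KeyError; inner `except KeyError` catches it.
2. `raise TypeError(...) from None` raises TypeError (from None suppresses __context__, but the active exception is still TypeError).
3. Outer `except TypeError` matches → ret = 39.
4. `except Exception` is not reached.
Result: 39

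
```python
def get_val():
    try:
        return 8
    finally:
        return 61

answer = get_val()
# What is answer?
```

Step-by-step execution trace:
1. `get_val()` enters try: `return 8` sets pending return value 8.
2. Before returning, `finally: return 61` runs and overrides the pending return.
3. get_val() returns 61 → answer = 61.
Result: 61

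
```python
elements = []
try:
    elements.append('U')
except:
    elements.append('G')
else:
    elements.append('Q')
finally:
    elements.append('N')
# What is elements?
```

Step-by-step execution trace:
1. try: `elements.append('U')` → elements = ['U']. No exception raised.
2. `except` is skipped.
3. `else` runs: `elements.append('Q')` → elements = ['U', 'Q'].
4. `finally` always runs: `elements.append('N')` → elements = ['U', 'Q', 'N'].
Result: ['U', 'Q', 'N']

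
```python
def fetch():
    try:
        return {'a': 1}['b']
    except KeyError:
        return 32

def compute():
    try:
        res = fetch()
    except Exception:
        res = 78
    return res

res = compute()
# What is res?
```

Step-by-step execution trace:
1. `compute()` calls `fetch()`.
2. In fetch: `{'a': 1}['b']` raises KeyError; `except KeyError` catches it → returns 32.
3. In compute: `res = fetch()` → res = 32. No exception reaches compute.
4. `except Exception` is skipped; compute returns 32.
5. res = 32.
Result: 32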